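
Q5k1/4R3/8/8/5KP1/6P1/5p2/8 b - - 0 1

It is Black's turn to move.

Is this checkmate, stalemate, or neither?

checkmate

Black to move; black king on g8.
In check: yes, from the white queen on a8.
King squares — f7: attacked by Re7; g7: attacked by Re7; h7: attacked by Re7; f8: attacked by Qa8; h8: attacked by Qa8.
Legal moves for Black: none.
In check with no legal moves → checkmate.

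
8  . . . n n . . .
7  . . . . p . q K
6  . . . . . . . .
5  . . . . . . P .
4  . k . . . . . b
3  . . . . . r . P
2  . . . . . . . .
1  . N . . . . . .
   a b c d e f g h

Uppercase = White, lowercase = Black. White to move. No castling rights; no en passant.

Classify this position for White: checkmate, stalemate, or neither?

checkmate

White to move; white king on h7.
In check: yes, from the black queen on g7.
King squares — g6: attacked by Qg7; h6: attacked by Qg7; g7: attacked by Ne8; g8: attacked by Qg7; h8: attacked by Qg7.
Legal moves for White: none.
In check with no legal moves → checkmate.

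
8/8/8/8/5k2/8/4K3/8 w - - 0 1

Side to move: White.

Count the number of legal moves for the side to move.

White to move; king on e2.
In check: no.
Legal moves: Kd3, Kf2, Kd2, Kf1, Ke1, Kd1.
Count: 6.

6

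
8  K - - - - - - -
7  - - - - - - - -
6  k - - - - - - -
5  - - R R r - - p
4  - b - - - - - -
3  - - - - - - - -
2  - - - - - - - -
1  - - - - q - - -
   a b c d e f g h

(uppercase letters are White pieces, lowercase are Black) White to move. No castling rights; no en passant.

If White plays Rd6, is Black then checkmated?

yes

After Rd6: black king on a6; in check: yes, from the white rook on d6.
King squares — a5: attacked by Rc5; b5: attacked by Rc5; b6: attacked by Rd6; a7: attacked by Ka8; b7: attacked by Ka8.
Black has no legal moves → checkmate.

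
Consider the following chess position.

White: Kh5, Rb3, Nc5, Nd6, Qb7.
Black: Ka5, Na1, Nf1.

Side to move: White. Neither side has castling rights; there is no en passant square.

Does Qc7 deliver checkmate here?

After Qc7: black king on a5; in check: yes, from the white queen on c7.
King squares — a4: attacked by Nc5; b4: attacked by Rb3; b5: attacked by Rb3; a6: attacked by Nc5; b6: attacked by Rb3.
Black has no legal moves → checkmate.

yes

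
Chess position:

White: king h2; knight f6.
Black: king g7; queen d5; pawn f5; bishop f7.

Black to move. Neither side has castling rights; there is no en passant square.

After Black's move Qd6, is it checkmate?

no

After Qd6: white king on h2; in check: yes, from the black queen on d6.
White has 4 legal replies: Kh3, Kg2, Kh1, Kg1.
In check but a legal move exists → not checkmate.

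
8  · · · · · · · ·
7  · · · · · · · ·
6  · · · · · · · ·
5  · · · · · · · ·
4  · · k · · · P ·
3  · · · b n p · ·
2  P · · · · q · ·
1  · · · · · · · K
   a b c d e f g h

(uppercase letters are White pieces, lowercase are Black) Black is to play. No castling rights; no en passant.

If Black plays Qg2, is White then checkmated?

yes

After Qg2: white king on h1; in check: yes, from the black queen on g2.
King squares — g1: attacked by Qg2; g2: attacked by Ne3; h2: attacked by Qg2.
White has no legal moves → checkmate.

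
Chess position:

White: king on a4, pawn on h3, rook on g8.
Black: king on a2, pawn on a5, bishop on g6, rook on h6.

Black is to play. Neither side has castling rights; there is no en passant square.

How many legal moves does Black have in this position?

17

Black to move; king on a2.
In check: no.
Legal moves: Rh8, Rh7, Rh5, Rh4+, Rxh3, Be8+, Bh7, Bf7, Bh5, Bf5, Be4, Bd3, Bc2+, Bb1, Kb2, Kb1, Ka1.
Count: 17.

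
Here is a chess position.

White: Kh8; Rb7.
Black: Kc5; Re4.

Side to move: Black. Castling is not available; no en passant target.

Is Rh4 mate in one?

no

After Rh4: white king on h8; in check: yes, from the black rook on h4.
White has 3 legal replies: Kg8, Kg7, Rh7.
In check but a legal move exists → not checkmate.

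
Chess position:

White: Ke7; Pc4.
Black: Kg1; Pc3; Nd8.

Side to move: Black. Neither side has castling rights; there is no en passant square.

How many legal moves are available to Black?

Black to move; king on g1.
In check: no.
Legal moves: Nf7, Nb7, Ne6, Nc6+, Kh2, Kg2, Kf2, Kh1, Kf1, c2.
Count: 10.

10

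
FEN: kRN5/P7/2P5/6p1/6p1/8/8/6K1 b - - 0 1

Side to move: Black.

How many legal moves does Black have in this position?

Black to move; king on a8.
In check: yes, from the white rook on b8.
Legal moves: none.
Count: 0.

0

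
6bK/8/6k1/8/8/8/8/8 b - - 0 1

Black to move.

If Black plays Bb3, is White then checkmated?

After Bb3: white king on h8; in check: no.
White is not in check, so this cannot be checkmate.

no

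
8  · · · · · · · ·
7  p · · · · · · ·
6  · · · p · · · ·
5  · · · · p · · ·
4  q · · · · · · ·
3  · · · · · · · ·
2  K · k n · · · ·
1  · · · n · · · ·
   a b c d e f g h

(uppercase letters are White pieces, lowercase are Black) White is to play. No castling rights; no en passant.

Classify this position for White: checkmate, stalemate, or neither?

White to move; white king on a2.
In check: yes, from the black queen on a4.
King squares — a1: attacked by Qa4; b1: attacked by Kc2; b2: attacked by Nd1; a3: attacked by Qa4; b3: attacked by Kc2.
Legal moves for White: none.
In check with no legal moves → checkmate.

checkmate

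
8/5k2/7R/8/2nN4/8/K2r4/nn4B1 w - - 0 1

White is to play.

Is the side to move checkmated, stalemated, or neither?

neither

White to move; white king on a2.
In check: yes, from the black rook on d2.
Legal moves for White: Kxb1, Kxa1, Nc2.
White is in check but has 3 legal moves → neither.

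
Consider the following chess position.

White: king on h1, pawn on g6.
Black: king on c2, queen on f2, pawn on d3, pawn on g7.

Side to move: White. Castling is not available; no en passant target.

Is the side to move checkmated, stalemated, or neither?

stalemate

White to move; white king on h1.
In check: no.
King squares — g1: attacked by Qf2; g2: attacked by Qf2; h2: attacked by Qf2.
Legal moves for White: none.
Not in check and no legal moves → stalemate.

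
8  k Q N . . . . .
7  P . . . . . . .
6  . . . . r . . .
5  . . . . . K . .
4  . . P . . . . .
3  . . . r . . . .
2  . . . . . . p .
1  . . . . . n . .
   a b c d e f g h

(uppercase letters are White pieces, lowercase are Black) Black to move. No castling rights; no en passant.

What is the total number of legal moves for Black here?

0

Black to move; king on a8.
In check: yes, from the white queen on b8.
Legal moves: none.
Count: 0.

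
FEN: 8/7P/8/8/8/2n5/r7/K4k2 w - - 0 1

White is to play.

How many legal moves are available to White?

0

White to move; king on a1.
In check: yes, from the black rook on a2.
Legal moves: none.
Count: 0.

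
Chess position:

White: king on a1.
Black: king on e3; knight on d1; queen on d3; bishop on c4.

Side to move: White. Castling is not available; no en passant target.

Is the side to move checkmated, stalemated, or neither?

White to move; white king on a1.
In check: no.
King squares — b1: attacked by Qd3; a2: attacked by Bc4; b2: attacked by Nd1.
Legal moves for White: none.
Not in check and no legal moves → stalemate.

stalemate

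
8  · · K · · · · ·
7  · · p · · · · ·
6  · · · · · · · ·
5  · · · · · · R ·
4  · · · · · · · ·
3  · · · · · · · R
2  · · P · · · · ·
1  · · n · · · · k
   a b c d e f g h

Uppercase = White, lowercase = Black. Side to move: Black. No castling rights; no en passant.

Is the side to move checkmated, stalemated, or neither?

Black to move; black king on h1.
In check: yes, from the white rook on h3.
King squares — g1: attacked by Rg5; g2: attacked by Rg5; h2: attacked by Rh3.
Legal moves for Black: none.
In check with no legal moves → checkmate.

checkmate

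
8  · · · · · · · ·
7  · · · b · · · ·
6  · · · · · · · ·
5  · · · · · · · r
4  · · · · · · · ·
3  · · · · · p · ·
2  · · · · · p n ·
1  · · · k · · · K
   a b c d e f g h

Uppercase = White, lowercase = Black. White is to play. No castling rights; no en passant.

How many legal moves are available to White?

0

White to move; king on h1.
In check: yes, from the black rook on h5.
Legal moves: none.
Count: 0.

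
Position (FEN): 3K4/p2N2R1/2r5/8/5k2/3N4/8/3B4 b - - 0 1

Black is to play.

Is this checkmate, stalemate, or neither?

Black to move; black king on f4.
In check: yes, from the white knight on d3.
King squares — e3: available; f3: attacked by Bd1; g3: attacked by Rg7; e4: available; g4: attacked by Bd1; e5: attacked by Nd3; f5: available; g5: attacked by Rg7.
Legal moves for Black: Kf5, Ke4, Ke3.
Black is in check but has 3 legal moves → neither.

neither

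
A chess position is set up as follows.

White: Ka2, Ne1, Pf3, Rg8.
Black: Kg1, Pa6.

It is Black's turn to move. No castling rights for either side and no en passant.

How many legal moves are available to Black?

Black to move; king on g1.
In check: yes, from the white rook on g8.
Legal moves: Kh2, Kf2, Kh1, Kf1.
Count: 4.

4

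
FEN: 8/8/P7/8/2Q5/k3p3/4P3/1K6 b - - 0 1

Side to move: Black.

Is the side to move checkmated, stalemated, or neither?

stalemate

Black to move; black king on a3.
In check: no.
King squares — a2: attacked by Kb1; b2: attacked by Kb1; b3: attacked by Qc4; a4: attacked by Qc4; b4: attacked by Qc4.
Legal moves for Black: none.
Not in check and no legal moves → stalemate.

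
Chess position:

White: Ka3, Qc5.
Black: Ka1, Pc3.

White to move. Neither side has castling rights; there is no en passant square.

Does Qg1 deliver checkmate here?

yes

After Qg1: black king on a1; in check: yes, from the white queen on g1.
King squares — b1: attacked by Qg1; a2: attacked by Ka3; b2: attacked by Ka3.
Black has no legal moves → checkmate.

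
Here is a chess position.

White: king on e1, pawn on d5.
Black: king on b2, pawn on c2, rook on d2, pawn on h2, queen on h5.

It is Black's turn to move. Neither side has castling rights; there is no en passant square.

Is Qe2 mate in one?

yes

After Qe2: white king on e1; in check: yes, from the black queen on e2.
King squares — d1: attacked by Pc2; f1: attacked by Qe2; d2: attacked by Qe2; e2: attacked by Rd2; f2: attacked by Qe2.
White has no legal moves → checkmate.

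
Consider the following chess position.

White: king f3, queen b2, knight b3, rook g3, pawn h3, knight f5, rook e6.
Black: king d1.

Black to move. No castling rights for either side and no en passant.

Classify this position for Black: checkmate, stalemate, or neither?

Black to move; black king on d1.
In check: no.
King squares — c1: attacked by Qb2; e1: attacked by Re6; c2: attacked by Qb2; d2: attacked by Qb2; e2: attacked by Qb2.
Legal moves for Black: none.
Not in check and no legal moves → stalemate.

stalemate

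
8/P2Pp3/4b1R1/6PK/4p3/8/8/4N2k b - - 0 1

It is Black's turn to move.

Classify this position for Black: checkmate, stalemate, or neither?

neither

Black to move; black king on h1.
In check: no.
Legal moves for Black: Bg8, Bf7, Bxd7, Bf5, Bd5, Bg4+, Bc4, Bh3, Bb3, Ba2, Kh2, Kg1, e3.
Black has 13 legal moves and is not in check → neither.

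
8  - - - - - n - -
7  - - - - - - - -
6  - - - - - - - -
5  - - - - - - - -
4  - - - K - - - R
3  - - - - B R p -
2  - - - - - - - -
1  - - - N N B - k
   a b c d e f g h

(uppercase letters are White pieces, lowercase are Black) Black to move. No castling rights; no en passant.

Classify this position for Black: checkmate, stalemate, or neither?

Black to move; black king on h1.
In check: yes, from the white rook on h4.
King squares — g1: attacked by Be3; g2: attacked by Ne1; h2: attacked by Rh4.
Legal moves for Black: none.
In check with no legal moves → checkmate.

checkmate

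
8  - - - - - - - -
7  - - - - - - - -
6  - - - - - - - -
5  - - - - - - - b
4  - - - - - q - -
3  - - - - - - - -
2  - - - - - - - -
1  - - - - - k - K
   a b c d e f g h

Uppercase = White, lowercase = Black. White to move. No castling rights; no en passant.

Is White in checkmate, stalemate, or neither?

stalemate

White to move; white king on h1.
In check: no.
King squares — g1: attacked by Kf1; g2: attacked by Kf1; h2: attacked by Qf4.
Legal moves for White: none.
Not in check and no legal moves → stalemate.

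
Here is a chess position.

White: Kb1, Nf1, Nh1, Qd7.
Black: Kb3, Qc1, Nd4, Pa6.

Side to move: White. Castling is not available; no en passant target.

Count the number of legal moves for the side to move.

White to move; king on b1.
In check: yes, from the black queen on c1.
Legal moves: Kxc1.
Count: 1.

1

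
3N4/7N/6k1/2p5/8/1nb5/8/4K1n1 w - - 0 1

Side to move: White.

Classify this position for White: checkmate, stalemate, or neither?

neither

White to move; white king on e1.
In check: yes, from the black bishop on c3.
King squares — d1: available; f1: available; d2: attacked by Nb3; e2: attacked by Ng1; f2: available.
Legal moves for White: Kf2, Kf1, Kd1.
White is in check but has 3 legal moves → neither.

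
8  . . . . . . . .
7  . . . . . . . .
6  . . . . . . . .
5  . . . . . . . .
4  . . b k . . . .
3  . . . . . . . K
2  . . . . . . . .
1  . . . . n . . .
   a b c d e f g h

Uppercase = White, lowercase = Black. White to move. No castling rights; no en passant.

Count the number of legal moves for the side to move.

White to move; king on h3.
In check: no.
Legal moves: Kh4, Kg4, Kg3, Kh2.
Count: 4.

4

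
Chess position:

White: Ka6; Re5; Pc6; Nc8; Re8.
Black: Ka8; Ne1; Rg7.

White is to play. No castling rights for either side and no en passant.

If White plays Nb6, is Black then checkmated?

After Nb6: black king on a8; in check: yes, from the white knight on b6 and the white rook on e8.
King squares — a7: attacked by Ka6; b7: attacked by Ka6; b8: attacked by Re8.
Black has no legal moves → checkmate.

yes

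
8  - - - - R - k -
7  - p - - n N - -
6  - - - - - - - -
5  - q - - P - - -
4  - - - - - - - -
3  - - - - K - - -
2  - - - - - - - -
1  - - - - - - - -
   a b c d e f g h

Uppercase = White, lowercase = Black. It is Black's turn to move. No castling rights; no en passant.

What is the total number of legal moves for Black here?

4

Black to move; king on g8.
In check: yes, from the white rook on e8.
Legal moves: Kh7, Kg7, Kxf7, Qxe8.
Count: 4.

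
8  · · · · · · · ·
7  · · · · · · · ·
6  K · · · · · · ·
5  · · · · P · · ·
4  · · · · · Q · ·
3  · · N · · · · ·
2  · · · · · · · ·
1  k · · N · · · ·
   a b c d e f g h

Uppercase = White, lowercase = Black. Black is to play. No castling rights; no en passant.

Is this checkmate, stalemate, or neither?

Black to move; black king on a1.
In check: no.
King squares — b1: attacked by Nc3; a2: attacked by Nc3; b2: attacked by Nd1.
Legal moves for Black: none.
Not in check and no legal moves → stalemate.

stalemate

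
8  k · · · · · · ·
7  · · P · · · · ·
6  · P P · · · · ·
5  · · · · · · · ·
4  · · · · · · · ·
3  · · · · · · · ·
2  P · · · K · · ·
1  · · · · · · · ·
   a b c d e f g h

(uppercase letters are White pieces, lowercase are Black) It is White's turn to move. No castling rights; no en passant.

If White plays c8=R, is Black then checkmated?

After c8=R: black king on a8; in check: yes, from the white rook on c8.
King squares — a7: attacked by Pb6; b7: attacked by Pc6; b8: attacked by Rc8.
Black has no legal moves → checkmate.

yes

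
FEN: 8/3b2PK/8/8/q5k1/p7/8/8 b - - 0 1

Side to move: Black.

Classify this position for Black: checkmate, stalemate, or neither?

neither

Black to move; black king on g4.
In check: no.
Legal moves for Black include: Be8, Bc8, Be6, Bc6, Bf5+, Bb5, Kh5, Kg5, Kf5, Kh4, Kf4, Kh3, Kg3, Kf3, Qa8, Qa7, Qc6, Qa6, ... (list truncated; more exist).
Black has legal moves and is not in check → neither.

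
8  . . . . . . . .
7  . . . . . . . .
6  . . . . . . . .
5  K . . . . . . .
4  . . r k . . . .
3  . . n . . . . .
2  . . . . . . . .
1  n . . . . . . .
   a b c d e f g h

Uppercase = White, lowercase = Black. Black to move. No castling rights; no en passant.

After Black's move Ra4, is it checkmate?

no

After Ra4: white king on a5; in check: yes, from the black rook on a4.
White has 1 legal reply: Kb6.
In check but a legal move exists → not checkmate.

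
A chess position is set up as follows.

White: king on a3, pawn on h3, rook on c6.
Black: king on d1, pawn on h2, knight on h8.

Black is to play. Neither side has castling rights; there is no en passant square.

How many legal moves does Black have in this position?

9

Black to move; king on d1.
In check: no.
Legal moves: Nf7, Ng6, Ke2, Kd2, Ke1, h1=Q, h1=R, h1=B, h1=N.
Count: 9.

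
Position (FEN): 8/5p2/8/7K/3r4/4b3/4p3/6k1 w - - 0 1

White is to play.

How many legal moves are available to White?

0

White to move; king on h5.
In check: no.
Legal moves: none.
Count: 0.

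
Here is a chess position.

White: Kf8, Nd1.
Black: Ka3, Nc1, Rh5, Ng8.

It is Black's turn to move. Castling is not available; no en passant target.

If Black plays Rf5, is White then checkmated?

no

After Rf5: white king on f8; in check: yes, from the black rook on f5.
White has 3 legal replies: Kxg8, Ke8, Kg7.
In check but a legal move exists → not checkmate.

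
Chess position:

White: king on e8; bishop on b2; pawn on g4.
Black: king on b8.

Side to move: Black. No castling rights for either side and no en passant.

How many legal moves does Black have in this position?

5

Black to move; king on b8.
In check: no.
Legal moves: Kc8, Ka8, Kc7, Kb7, Ka7.
Count: 5.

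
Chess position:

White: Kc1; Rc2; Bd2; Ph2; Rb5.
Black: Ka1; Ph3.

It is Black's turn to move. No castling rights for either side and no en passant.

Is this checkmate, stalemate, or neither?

stalemate

Black to move; black king on a1.
In check: no.
King squares — b1: attacked by Kc1; a2: attacked by Rc2; b2: attacked by Kc1.
Legal moves for Black: none.
Not in check and no legal moves → stalemate.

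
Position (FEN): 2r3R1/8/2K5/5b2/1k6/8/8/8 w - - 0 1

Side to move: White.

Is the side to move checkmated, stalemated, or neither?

neither

White to move; white king on c6.
In check: yes, from the black rook on c8.
King squares — b5: attacked by Kb4; c5: attacked by Kb4; d5: available; b6: available; d6: available; b7: available; c7: attacked by Rc8; d7: attacked by Bf5.
Legal moves for White: Kb7, Kd6, Kb6, Kd5, Rxc8.
White is in check but has 5 legal moves → neither.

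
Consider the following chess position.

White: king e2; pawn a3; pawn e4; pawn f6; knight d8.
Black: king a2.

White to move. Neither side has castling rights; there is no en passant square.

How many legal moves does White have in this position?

White to move; king on e2.
In check: no.
Legal moves: Nf7, Nb7, Ne6, Nc6, Kf3, Ke3, Kd3, Kf2, Kd2, Kf1, Ke1, Kd1, f7, e5, a4.
Count: 15.

15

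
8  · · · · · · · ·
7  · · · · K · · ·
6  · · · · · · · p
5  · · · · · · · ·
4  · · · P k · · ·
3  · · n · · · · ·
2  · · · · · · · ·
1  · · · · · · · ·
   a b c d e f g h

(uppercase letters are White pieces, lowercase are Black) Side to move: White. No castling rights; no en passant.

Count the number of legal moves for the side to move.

White to move; king on e7.
In check: no.
Legal moves: Kf8, Ke8, Kd8, Kf7, Kd7, Kf6, Ke6, Kd6, d5.
Count: 9.

9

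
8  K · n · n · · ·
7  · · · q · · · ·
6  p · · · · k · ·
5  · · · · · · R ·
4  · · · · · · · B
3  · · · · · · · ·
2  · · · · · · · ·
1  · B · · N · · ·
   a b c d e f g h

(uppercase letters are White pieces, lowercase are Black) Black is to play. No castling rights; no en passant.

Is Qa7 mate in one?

yes

After Qa7: white king on a8; in check: yes, from the black queen on a7.
King squares — a7: attacked by Nc8; b7: attacked by Qa7; b8: attacked by Qa7.
White has no legal moves → checkmate.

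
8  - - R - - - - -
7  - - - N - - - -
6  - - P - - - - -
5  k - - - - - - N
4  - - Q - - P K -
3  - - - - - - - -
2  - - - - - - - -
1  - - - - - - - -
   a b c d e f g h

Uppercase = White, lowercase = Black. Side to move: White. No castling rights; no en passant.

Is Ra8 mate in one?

After Ra8: black king on a5; in check: yes, from the white rook on a8.
King squares — a4: attacked by Qc4; b4: attacked by Qc4; b5: attacked by Qc4; a6: attacked by Qc4; b6: attacked by Nd7.
Black has no legal moves → checkmate.

yes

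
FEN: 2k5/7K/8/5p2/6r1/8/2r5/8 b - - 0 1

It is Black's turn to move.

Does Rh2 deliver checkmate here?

After Rh2: white king on h7; in check: yes, from the black rook on h2.
King squares — g6: attacked by Rg4; h6: attacked by Rh2; g7: attacked by Rg4; g8: attacked by Rg4; h8: attacked by Rh2.
White has no legal moves → checkmate.

yes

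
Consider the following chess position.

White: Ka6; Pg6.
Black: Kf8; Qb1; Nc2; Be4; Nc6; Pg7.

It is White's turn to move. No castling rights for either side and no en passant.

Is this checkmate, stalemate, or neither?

stalemate

White to move; white king on a6.
In check: no.
King squares — a5: attacked by Nc6; b5: attacked by Qb1; b6: attacked by Qb1; a7: attacked by Nc6; b7: attacked by Qb1.
Legal moves for White: none.
Not in check and no legal moves → stalemate.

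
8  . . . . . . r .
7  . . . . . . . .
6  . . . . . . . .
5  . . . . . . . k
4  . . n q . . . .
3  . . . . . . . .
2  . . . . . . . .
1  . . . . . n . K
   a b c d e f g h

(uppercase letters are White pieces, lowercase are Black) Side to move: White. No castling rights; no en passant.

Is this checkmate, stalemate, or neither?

White to move; white king on h1.
In check: no.
King squares — g1: attacked by Qd4; g2: attacked by Rg8; h2: attacked by Nf1.
Legal moves for White: none.
Not in check and no legal moves → stalemate.

stalemate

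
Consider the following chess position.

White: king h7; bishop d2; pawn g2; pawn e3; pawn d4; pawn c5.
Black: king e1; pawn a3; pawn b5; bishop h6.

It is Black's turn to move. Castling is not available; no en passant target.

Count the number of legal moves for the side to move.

5

Black to move; king on e1.
In check: yes, from the white bishop on d2.
Legal moves: Kf2, Ke2, Kxd2, Kf1, Kd1.
Count: 5.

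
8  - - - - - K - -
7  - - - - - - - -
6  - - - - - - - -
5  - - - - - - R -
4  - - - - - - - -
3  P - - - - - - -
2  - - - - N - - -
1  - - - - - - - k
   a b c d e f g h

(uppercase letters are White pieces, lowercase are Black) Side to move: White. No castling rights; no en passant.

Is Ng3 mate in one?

no

After Ng3: black king on h1; in check: yes, from the white knight on g3.
Black has 3 legal replies: Kh2, Kg2, Kg1.
In check but a legal move exists → not checkmate.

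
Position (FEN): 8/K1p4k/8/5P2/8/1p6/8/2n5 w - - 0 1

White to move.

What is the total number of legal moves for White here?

5

White to move; king on a7.
In check: no.
Legal moves: Kb8, Ka8, Kb7, Ka6, f6.
Count: 5.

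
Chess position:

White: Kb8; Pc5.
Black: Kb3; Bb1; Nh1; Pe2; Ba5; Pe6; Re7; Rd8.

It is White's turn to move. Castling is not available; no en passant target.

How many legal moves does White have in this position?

White to move; king on b8.
In check: yes, from the black rook on d8.
Legal moves: none.
Count: 0.

0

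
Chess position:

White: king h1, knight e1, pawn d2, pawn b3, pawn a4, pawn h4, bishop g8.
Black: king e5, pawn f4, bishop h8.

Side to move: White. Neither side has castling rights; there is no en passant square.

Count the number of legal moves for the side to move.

White to move; king on h1.
In check: no.
Legal moves: Bh7, Bf7, Be6, Bd5, Bc4, Kh2, Kg2, Kg1, Nf3+, Nd3+, Ng2, Nc2, h5, a5, b4, d3, d4+.
Count: 17.

17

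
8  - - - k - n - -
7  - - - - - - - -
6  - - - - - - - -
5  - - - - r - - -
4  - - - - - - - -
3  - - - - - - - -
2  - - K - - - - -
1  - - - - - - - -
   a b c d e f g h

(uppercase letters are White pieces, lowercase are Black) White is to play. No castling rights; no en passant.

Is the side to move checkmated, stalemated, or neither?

White to move; white king on c2.
In check: no.
Legal moves for White: Kd3, Kc3, Kb3, Kd2, Kb2, Kd1, Kc1, Kb1.
White has 8 legal moves and is not in check → neither.

neither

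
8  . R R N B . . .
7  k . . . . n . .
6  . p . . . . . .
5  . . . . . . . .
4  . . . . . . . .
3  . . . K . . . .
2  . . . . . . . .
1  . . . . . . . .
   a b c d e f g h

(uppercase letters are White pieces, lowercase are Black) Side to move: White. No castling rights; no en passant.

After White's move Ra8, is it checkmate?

After Ra8: black king on a7; in check: yes, from the white rook on a8.
King squares — a6: attacked by Ra8; b6: own pawn; b7: attacked by Nd8; a8: attacked by Rc8; b8: attacked by Ra8.
Black has no legal moves → checkmate.

yes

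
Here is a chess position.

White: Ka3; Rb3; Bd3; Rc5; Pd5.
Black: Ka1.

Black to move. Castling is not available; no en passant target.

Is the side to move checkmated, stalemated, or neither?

stalemate

Black to move; black king on a1.
In check: no.
King squares — b1: attacked by Rb3; a2: attacked by Ka3; b2: attacked by Ka3.
Legal moves for Black: none.
Not in check and no legal moves → stalemate.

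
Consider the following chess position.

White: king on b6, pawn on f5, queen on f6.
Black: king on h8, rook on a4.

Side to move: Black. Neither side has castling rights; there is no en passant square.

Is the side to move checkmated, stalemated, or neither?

neither

Black to move; black king on h8.
In check: yes, from the white queen on f6.
King squares — g7: attacked by Qf6; h7: available; g8: available.
Legal moves for Black: Kg8, Kh7.
Black is in check but has 2 legal moves → neither.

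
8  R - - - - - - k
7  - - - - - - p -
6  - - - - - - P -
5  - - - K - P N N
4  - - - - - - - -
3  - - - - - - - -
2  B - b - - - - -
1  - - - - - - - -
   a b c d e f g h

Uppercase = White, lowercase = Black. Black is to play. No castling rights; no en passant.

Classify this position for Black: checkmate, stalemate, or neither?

checkmate

Black to move; black king on h8.
In check: yes, from the white rook on a8.
King squares — g7: own pawn; h7: attacked by Ng5; g8: attacked by Ra8.
Legal moves for Black: none.
In check with no legal moves → checkmate.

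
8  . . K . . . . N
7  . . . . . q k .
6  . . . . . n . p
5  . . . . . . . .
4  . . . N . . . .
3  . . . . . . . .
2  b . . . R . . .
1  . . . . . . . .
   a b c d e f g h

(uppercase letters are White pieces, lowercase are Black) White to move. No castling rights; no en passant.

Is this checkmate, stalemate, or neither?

White to move; white king on c8.
In check: no.
Legal moves for White include: Nxf7, Ng6, Kd8, Kb8, Ne6+, Nc6, Nf5+, Nb5, Nf3, Nb3, Nc2, Re8, Re7, Re6, Re5, Re4, Re3, Rh2, ... (list truncated; more exist).
White has legal moves and is not in check → neither.

neither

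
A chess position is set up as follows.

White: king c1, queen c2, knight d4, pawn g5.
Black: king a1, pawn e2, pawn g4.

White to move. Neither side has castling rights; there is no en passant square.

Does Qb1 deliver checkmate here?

yes

After Qb1: black king on a1; in check: yes, from the white queen on b1.
King squares — b1: attacked by Kc1; a2: attacked by Qb1; b2: attacked by Qb1.
Black has no legal moves → checkmate.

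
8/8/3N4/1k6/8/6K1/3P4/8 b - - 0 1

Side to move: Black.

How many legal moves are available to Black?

7

Black to move; king on b5.
In check: yes, from the white knight on d6.
Legal moves: Kc6, Kb6, Ka6, Kc5, Ka5, Kb4, Ka4.
Count: 7.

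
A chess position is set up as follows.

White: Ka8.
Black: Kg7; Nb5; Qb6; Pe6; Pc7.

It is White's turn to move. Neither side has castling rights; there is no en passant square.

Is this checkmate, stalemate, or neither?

White to move; white king on a8.
In check: no.
King squares — a7: attacked by Nb5; b7: attacked by Qb6; b8: attacked by Qb6.
Legal moves for White: none.
Not in check and no legal moves → stalemate.

stalemate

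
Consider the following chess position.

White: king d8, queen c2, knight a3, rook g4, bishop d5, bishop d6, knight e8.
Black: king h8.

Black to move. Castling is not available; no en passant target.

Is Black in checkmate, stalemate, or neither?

stalemate

Black to move; black king on h8.
In check: no.
King squares — g7: attacked by Rg4; h7: attacked by Qc2; g8: attacked by Rg4.
Legal moves for Black: none.
Not in check and no legal moves → stalemate.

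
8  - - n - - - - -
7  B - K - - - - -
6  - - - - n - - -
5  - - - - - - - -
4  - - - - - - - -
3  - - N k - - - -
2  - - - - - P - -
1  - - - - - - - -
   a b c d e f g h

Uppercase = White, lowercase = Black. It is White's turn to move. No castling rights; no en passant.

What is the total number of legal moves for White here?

White to move; king on c7.
In check: yes, from the black knight on e6.
Legal moves: Kxc8, Kb8, Kd7, Kb7, Kc6.
Count: 5.

5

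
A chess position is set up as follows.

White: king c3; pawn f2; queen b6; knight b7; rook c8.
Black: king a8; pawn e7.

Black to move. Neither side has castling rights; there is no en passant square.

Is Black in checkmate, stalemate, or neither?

Black to move; black king on a8.
In check: yes, from the white rook on c8.
King squares — a7: attacked by Qb6; b7: attacked by Qb6; b8: attacked by Rc8.
Legal moves for Black: none.
In check with no legal moves → checkmate.

checkmate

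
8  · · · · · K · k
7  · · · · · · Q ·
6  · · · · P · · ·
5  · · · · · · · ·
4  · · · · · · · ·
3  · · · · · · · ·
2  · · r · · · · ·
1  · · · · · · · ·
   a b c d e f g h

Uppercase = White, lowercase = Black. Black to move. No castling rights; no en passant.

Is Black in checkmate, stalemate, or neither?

Black to move; black king on h8.
In check: yes, from the white queen on g7.
King squares — g7: attacked by Kf8; h7: attacked by Qg7; g8: attacked by Qg7.
Legal moves for Black: none.
In check with no legal moves → checkmate.

checkmate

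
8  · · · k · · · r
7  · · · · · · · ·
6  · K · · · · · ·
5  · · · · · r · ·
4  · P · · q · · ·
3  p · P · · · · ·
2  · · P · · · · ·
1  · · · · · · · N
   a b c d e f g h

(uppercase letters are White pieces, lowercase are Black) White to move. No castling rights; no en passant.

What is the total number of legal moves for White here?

White to move; king on b6.
In check: no.
Legal moves: Ka7, Ka6, Ng3, Nf2, b5, c4.
Count: 6.

6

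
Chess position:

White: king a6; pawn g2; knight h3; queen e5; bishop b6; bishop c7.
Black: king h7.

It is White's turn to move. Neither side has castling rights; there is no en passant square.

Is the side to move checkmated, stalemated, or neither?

neither

White to move; white king on a6.
In check: no.
Legal moves for White include: Bd8, Bb8, Bd6, Ba7, Bc5, Ba5, Bd4, Be3, Bf2, Bg1, Kb7, Ka7, Kb5, Ka5, Qh8+, Qe8, Qg7+, Qe7+, ... (list truncated; more exist).
White has legal moves and is not in check → neither.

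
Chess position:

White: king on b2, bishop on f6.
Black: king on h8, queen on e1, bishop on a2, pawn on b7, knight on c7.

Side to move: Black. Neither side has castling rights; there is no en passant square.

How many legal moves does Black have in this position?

2

Black to move; king on h8.
In check: yes, from the white bishop on f6.
Legal moves: Kg8, Kh7.
Count: 2.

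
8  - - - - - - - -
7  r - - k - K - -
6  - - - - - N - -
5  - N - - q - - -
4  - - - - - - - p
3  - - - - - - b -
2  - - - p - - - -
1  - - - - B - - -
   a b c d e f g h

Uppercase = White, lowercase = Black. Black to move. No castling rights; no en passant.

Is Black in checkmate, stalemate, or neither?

neither

Black to move; black king on d7.
In check: yes, from the white knight on f6.
King squares — c6: available; d6: attacked by Nb5; e6: attacked by Kf7; c7: attacked by Nb5; e7: attacked by Kf7; c8: available; d8: available; e8: attacked by Nf6.
Legal moves for Black: Kd8+, Kc8+, Kc6+, Qxf6+.
Black is in check but has 4 legal moves → neither.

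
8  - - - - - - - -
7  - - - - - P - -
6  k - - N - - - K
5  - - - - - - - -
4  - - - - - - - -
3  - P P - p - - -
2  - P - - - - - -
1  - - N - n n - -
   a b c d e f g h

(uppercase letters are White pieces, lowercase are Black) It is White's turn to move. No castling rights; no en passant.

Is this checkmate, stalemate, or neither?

White to move; white king on h6.
In check: no.
Legal moves for White include: Kh7, Kg7, Kg6, Kh5, Kg5, Ne8, Nc8, Nb7, Nf5, Nb5, Ne4, Nc4, Nd3, Ne2, Na2, f8=Q, f8=R, f8=B, ... (list truncated; more exist).
White has legal moves and is not in check → neither.

neither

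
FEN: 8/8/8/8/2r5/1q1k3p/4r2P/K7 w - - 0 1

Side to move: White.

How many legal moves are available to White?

0

White to move; king on a1.
In check: no.
Legal moves: none.
Count: 0.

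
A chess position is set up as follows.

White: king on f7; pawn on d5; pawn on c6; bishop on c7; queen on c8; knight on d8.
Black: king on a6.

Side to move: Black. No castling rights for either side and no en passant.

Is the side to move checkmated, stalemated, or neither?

Black to move; black king on a6.
In check: yes, from the white queen on c8.
Legal moves for Black: Ka7, Kb5.
Black is in check but has 2 legal moves → neither.

neither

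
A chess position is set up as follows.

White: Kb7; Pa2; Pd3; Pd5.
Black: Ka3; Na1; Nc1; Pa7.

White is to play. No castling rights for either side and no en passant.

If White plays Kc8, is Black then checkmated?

After Kc8: black king on a3; in check: no.
Black is not in check, so this cannot be checkmate.

no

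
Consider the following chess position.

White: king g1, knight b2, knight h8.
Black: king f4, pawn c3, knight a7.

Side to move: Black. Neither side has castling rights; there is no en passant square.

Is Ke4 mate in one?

no

After Ke4: white king on g1; in check: no.
White is not in check, so this cannot be checkmate.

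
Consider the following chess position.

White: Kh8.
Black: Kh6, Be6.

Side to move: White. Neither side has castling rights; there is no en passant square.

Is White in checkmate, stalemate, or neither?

White to move; white king on h8.
In check: no.
King squares — g7: attacked by Kh6; h7: attacked by Kh6; g8: attacked by Be6.
Legal moves for White: none.
Not in check and no legal moves → stalemate.

stalemate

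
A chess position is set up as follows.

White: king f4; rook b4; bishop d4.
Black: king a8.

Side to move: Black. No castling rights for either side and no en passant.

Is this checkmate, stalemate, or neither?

Black to move; black king on a8.
In check: no.
King squares — a7: attacked by Bd4; b7: attacked by Rb4; b8: attacked by Rb4.
Legal moves for Black: none.
Not in check and no legal moves → stalemate.

stalemate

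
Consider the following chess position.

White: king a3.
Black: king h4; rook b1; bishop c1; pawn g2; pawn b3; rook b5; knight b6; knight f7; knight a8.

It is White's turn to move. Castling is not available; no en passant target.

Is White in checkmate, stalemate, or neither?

White to move; white king on a3.
In check: yes, from the black bishop on c1.
King squares — a2: attacked by Pb3; b2: attacked by Rb1; b3: attacked by Rb1; a4: attacked by Nb6; b4: attacked by Rb5.
Legal moves for White: none.
In check with no legal moves → checkmate.

checkmate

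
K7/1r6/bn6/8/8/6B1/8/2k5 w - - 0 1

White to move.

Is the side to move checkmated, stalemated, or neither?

White to move; white king on a8.
In check: yes, from the black knight on b6.
King squares — a7: attacked by Rb7; b7: attacked by Ba6; b8: attacked by Rb7.
Legal moves for White: none.
In check with no legal moves → checkmate.

checkmate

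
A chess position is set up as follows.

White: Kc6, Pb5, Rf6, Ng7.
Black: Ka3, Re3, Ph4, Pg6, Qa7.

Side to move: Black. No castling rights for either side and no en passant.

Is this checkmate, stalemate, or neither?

neither

Black to move; black king on a3.
In check: no.
Legal moves for Black include: Qb8, Qa8+, Qxg7, Qf7, Qe7, Qd7+, Qc7+, Qb7+, Qb6+, Qa6+, Qc5+, Qa5, Qd4, Qa4, Re8, Re7, Re6+, Re5, ... (list truncated; more exist).
Black has legal moves and is not in check → neither.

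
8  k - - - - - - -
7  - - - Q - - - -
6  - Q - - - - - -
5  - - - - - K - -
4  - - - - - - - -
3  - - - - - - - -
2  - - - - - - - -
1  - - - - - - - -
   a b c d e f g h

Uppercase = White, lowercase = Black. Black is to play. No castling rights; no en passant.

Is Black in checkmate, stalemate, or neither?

Black to move; black king on a8.
In check: no.
King squares — a7: attacked by Qb6; b7: attacked by Qb6; b8: attacked by Qb6.
Legal moves for Black: none.
Not in check and no legal moves → stalemate.

stalemate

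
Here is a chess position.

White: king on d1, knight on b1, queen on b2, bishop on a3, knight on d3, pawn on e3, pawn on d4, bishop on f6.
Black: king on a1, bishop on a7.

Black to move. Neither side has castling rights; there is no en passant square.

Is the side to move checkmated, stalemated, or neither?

checkmate

Black to move; black king on a1.
In check: yes, from the white queen on b2.
King squares — b1: attacked by Qb2; a2: attacked by Qb2; b2: attacked by Ba3.
Legal moves for Black: none.
In check with no legal moves → checkmate.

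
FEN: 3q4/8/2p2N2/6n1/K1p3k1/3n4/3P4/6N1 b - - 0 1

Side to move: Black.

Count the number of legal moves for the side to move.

Black to move; king on g4.
In check: yes, from the white knight on f6.
Legal moves: Kf5, Kh4, Kf4, Kg3, Qxf6.
Count: 5.

5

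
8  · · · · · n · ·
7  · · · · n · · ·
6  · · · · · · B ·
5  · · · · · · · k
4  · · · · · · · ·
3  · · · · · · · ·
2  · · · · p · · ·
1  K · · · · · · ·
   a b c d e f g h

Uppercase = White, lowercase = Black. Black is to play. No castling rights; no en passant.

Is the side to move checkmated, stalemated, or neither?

Black to move; black king on h5.
In check: yes, from the white bishop on g6.
King squares — g4: available; h4: available; g5: available; g6: available; h6: available.
Legal moves for Black: Kh6, Kxg6, Kg5, Kh4, Kg4, Nfxg6, Nexg6.
Black is in check but has 7 legal moves → neither.

neither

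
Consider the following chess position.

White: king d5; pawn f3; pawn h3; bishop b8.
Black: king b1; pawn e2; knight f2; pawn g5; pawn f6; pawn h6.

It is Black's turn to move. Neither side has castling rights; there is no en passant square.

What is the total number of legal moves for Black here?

18

Black to move; king on b1.
In check: no.
Legal moves: Ng4, Ne4, Nxh3, Nd3, Nh1, Nd1, Kc2, Kb2, Ka2, Kc1, Ka1, h5, f5, g4, e1=Q, e1=R, e1=B, e1=N.
Count: 18.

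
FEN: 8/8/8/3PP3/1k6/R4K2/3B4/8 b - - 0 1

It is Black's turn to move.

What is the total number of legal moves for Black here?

4

Black to move; king on b4.
In check: yes, from the white bishop on d2.
Legal moves: Kc5, Kb5, Kc4, Kxa3.
Count: 4.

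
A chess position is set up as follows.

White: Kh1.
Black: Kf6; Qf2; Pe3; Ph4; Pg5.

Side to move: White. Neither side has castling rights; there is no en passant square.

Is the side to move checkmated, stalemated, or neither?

stalemate

White to move; white king on h1.
In check: no.
King squares — g1: attacked by Qf2; g2: attacked by Qf2; h2: attacked by Qf2.
Legal moves for White: none.
Not in check and no legal moves → stalemate.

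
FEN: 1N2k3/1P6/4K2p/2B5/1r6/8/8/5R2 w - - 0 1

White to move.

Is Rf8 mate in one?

yes

After Rf8: black king on e8; in check: yes, from the white rook on f8.
King squares — d7: attacked by Ke6; e7: attacked by Bc5; f7: attacked by Ke6; d8: attacked by Rf8; f8: attacked by Bc5.
Black has no legal moves → checkmate.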